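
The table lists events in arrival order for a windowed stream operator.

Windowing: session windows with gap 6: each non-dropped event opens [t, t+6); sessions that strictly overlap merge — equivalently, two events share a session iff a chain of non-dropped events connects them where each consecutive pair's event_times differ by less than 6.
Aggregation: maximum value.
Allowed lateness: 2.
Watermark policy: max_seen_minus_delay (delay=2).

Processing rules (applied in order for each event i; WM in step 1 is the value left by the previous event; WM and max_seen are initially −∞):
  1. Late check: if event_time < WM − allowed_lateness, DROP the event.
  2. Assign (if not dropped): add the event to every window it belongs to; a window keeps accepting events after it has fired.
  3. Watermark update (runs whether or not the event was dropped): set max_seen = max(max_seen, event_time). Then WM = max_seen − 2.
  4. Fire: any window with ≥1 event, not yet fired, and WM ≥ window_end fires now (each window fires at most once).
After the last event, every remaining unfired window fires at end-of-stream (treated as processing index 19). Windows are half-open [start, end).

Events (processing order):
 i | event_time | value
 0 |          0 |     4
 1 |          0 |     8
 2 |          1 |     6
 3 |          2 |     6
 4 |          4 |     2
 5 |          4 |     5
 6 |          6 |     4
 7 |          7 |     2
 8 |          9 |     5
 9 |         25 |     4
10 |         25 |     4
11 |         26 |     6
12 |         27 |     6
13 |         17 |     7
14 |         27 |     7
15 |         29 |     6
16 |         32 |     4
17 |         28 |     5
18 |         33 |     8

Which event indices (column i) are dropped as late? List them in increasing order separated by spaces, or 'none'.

i=0 t=0 v=4: → [0,6); WM=-2
i=1 t=0 v=8: → [0,6); WM=-2
i=2 t=1 v=6: → [0,7); WM=-1
i=3 t=2 v=6: → [0,8); WM=0
i=4 t=4 v=2: → [0,10); WM=2
i=5 t=4 v=5: → [0,10); WM=2
i=6 t=6 v=4: → [0,12); WM=4
i=7 t=7 v=2: → [0,13); WM=5
i=8 t=9 v=5: → [0,15); WM=7
i=9 t=25 v=4: → [25,31); WM=23
i=10 t=25 v=4: → [25,31); WM=23
i=11 t=26 v=6: → [25,32); WM=24
i=12 t=27 v=6: → [25,33); WM=25
i=13 t=17 v=7: DROP (t<25-2); WM=25
i=14 t=27 v=7: → [25,33); WM=25
i=15 t=29 v=6: → [25,35); WM=27
i=16 t=32 v=4: → [25,38); WM=30
i=17 t=28 v=5: → [25,38); WM=30
i=18 t=33 v=8: → [25,39); WM=31

13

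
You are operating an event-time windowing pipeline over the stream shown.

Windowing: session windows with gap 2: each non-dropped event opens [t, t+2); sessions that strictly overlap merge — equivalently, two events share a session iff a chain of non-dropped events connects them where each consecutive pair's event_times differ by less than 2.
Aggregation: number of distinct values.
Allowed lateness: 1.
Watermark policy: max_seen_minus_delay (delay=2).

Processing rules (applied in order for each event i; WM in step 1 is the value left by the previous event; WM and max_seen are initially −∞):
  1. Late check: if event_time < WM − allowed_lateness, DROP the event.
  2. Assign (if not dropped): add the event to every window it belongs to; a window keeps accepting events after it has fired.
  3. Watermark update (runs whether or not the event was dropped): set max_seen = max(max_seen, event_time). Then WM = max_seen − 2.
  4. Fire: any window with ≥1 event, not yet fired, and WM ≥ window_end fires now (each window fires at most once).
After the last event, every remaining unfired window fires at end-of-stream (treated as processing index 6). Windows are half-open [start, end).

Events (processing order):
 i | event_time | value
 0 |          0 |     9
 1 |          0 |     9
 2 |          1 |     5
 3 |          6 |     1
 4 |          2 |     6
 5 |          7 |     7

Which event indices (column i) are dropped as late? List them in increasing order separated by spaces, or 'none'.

i=0 t=0 v=9: → [0,2); WM=-2
i=1 t=0 v=9: → [0,2); WM=-2
i=2 t=1 v=5: → [0,3); WM=-1
i=3 t=6 v=1: → [6,8); WM=4
i=4 t=2 v=6: DROP (t<4-1); WM=4
i=5 t=7 v=7: → [6,9); WM=5

4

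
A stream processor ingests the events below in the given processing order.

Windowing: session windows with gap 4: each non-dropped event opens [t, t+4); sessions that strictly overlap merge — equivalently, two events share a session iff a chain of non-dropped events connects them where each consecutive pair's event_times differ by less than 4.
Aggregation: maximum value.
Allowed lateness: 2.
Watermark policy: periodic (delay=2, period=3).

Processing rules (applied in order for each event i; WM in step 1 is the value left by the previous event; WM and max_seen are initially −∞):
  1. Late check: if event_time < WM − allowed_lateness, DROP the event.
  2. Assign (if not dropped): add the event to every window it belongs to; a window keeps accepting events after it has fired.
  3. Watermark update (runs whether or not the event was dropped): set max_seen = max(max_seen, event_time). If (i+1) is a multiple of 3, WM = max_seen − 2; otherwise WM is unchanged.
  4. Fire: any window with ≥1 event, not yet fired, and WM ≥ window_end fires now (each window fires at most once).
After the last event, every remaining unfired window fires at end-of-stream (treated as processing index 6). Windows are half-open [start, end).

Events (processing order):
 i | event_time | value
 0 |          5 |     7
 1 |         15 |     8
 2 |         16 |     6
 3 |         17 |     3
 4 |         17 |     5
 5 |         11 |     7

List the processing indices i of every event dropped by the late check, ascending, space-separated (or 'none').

i=0 t=5 v=7: → [5,9); WM=−∞
i=1 t=15 v=8: → [15,19); WM=−∞
i=2 t=16 v=6: → [15,20); WM=14
i=3 t=17 v=3: → [15,21); WM=14
i=4 t=17 v=5: → [15,21); WM=14
i=5 t=11 v=7: DROP (t<14-2); WM=15

5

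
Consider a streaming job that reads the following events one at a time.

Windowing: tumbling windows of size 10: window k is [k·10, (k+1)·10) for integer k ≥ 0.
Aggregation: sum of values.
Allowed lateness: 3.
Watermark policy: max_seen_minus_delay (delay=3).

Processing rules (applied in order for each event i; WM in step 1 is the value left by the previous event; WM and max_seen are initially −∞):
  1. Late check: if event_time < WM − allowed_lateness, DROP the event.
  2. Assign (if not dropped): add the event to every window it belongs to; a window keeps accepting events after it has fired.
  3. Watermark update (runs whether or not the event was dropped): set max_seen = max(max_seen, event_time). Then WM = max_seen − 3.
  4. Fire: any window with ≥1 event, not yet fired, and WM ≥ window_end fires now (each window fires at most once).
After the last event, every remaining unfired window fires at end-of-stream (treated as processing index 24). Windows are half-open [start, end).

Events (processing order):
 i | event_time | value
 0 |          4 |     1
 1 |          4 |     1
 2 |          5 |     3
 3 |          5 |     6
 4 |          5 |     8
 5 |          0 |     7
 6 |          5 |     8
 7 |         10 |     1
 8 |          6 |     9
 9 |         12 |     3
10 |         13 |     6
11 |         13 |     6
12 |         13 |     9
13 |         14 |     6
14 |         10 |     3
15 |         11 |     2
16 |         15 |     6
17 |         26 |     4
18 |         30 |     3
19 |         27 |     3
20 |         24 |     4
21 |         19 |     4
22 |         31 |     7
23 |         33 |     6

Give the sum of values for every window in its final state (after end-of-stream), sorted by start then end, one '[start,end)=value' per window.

i=0 t=4 v=1: → [0,10); WM=1
i=1 t=4 v=1: → [0,10); WM=1
i=2 t=5 v=3: → [0,10); WM=2
i=3 t=5 v=6: → [0,10); WM=2
i=4 t=5 v=8: → [0,10); WM=2
i=5 t=0 v=7: → [0,10); WM=2
i=6 t=5 v=8: → [0,10); WM=2
i=7 t=10 v=1: → [10,20); WM=7
i=8 t=6 v=9: → [0,10); WM=7
i=9 t=12 v=3: → [10,20); WM=9
i=10 t=13 v=6: → [10,20); WM=10; [0,10) fires=43
i=11 t=13 v=6: → [10,20); WM=10
i=12 t=13 v=9: → [10,20); WM=10
i=13 t=14 v=6: → [10,20); WM=11
i=14 t=10 v=3: → [10,20); WM=11
i=15 t=11 v=2: → [10,20); WM=11
i=16 t=15 v=6: → [10,20); WM=12
i=17 t=26 v=4: → [20,30); WM=23; [10,20) fires=42
i=18 t=30 v=3: → [30,40); WM=27
i=19 t=27 v=3: → [20,30); WM=27
i=20 t=24 v=4: → [20,30); WM=27
i=21 t=19 v=4: DROP (t<27-3); WM=27
i=22 t=31 v=7: → [30,40); WM=28
i=23 t=33 v=6: → [30,40); WM=30; [20,30) fires=11

[0,10)=43 [10,20)=42 [20,30)=11 [30,40)=16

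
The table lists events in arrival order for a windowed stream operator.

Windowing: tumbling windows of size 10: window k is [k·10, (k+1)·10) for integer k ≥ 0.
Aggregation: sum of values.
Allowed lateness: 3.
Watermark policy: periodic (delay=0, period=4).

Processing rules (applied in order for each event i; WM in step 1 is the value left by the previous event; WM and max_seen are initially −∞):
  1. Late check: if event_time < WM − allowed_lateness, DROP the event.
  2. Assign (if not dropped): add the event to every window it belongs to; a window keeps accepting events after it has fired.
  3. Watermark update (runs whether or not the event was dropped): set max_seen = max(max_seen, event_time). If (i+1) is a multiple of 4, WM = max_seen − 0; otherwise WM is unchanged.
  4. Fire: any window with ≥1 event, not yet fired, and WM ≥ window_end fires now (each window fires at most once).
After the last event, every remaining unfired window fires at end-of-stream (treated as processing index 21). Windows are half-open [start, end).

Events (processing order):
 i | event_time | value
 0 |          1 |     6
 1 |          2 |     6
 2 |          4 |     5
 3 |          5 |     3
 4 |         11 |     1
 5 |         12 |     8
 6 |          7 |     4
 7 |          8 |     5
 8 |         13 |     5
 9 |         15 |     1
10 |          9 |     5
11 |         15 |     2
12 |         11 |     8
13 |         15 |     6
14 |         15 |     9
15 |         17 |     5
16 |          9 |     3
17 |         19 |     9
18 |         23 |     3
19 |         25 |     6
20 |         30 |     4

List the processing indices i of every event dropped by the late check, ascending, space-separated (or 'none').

i=0 t=1 v=6: → [0,10); WM=−∞
i=1 t=2 v=6: → [0,10); WM=−∞
i=2 t=4 v=5: → [0,10); WM=−∞
i=3 t=5 v=3: → [0,10); WM=5
i=4 t=11 v=1: → [10,20); WM=5
i=5 t=12 v=8: → [10,20); WM=5
i=6 t=7 v=4: → [0,10); WM=5
i=7 t=8 v=5: → [0,10); WM=12; [0,10) fires=29
i=8 t=13 v=5: → [10,20); WM=12
i=9 t=15 v=1: → [10,20); WM=12
i=10 t=9 v=5: → [0,10); WM=12
i=11 t=15 v=2: → [10,20); WM=15
i=12 t=11 v=8: DROP (t<15-3); WM=15
i=13 t=15 v=6: → [10,20); WM=15
i=14 t=15 v=9: → [10,20); WM=15
i=15 t=17 v=5: → [10,20); WM=17
i=16 t=9 v=3: DROP (t<17-3); WM=17
i=17 t=19 v=9: → [10,20); WM=17
i=18 t=23 v=3: → [20,30); WM=17
i=19 t=25 v=6: → [20,30); WM=25; [10,20) fires=46
i=20 t=30 v=4: → [30,40); WM=25

12 16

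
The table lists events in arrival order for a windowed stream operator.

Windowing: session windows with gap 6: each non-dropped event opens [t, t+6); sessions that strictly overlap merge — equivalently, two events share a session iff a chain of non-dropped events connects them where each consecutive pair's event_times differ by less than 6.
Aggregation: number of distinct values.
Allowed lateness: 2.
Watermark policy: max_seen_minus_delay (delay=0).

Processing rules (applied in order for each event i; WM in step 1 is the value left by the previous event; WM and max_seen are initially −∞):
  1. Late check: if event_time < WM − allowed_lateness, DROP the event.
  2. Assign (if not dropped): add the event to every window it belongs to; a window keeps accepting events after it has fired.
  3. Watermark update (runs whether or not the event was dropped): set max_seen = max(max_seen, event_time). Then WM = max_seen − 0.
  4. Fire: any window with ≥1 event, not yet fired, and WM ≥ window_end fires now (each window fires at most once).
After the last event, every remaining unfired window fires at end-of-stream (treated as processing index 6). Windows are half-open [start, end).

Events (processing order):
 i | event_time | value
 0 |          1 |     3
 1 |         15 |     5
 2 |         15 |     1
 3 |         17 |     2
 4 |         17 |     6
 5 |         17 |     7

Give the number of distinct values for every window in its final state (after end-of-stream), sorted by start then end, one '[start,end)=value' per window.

i=0 t=1 v=3: → [1,7); WM=1
i=1 t=15 v=5: → [15,21); WM=15
i=2 t=15 v=1: → [15,21); WM=15
i=3 t=17 v=2: → [15,23); WM=17
i=4 t=17 v=6: → [15,23); WM=17
i=5 t=17 v=7: → [15,23); WM=17

[1,7)=1 [15,23)=5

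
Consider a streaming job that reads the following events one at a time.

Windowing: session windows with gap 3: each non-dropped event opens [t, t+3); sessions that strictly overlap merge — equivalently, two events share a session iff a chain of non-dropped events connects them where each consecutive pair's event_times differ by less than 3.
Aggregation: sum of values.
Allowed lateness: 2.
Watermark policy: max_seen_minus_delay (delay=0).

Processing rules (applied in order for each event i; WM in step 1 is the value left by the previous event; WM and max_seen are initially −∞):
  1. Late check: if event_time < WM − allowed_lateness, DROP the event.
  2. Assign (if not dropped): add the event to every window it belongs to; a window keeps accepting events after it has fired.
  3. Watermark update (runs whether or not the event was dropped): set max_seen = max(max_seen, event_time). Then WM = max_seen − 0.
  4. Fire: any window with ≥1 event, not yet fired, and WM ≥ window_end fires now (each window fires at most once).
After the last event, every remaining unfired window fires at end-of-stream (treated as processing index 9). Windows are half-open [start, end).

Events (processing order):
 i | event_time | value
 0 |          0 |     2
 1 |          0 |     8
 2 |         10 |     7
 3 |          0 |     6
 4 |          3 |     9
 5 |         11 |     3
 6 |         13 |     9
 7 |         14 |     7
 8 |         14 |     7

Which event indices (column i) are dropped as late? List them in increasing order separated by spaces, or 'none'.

3 4

i=0 t=0 v=2: → [0,3); WM=0
i=1 t=0 v=8: → [0,3); WM=0
i=2 t=10 v=7: → [10,13); WM=10
i=3 t=0 v=6: DROP (t<10-2); WM=10
i=4 t=3 v=9: DROP (t<10-2); WM=10
i=5 t=11 v=3: → [10,14); WM=11
i=6 t=13 v=9: → [10,16); WM=13
i=7 t=14 v=7: → [10,17); WM=14
i=8 t=14 v=7: → [10,17); WM=14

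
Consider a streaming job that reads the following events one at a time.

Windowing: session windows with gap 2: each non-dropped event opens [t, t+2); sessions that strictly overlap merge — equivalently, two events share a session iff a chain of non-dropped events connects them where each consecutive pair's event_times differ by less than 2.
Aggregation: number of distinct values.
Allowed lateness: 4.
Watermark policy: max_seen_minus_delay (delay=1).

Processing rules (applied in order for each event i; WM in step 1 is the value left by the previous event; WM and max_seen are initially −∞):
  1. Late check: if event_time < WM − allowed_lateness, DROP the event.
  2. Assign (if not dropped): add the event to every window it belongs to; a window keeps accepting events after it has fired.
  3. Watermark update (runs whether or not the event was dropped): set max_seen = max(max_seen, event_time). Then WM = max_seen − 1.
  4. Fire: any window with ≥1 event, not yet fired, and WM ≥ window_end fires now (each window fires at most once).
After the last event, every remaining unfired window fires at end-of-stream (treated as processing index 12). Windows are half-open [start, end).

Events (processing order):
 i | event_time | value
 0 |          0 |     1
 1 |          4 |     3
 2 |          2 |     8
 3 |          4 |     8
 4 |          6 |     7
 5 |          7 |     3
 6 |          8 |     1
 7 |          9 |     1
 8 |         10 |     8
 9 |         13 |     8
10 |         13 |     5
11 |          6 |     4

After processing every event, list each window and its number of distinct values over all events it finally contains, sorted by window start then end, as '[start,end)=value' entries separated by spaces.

[0,2)=1 [2,4)=1 [4,6)=2 [6,12)=4 [13,15)=2

i=0 t=0 v=1: → [0,2); WM=-1
i=1 t=4 v=3: → [4,6); WM=3
i=2 t=2 v=8: → [2,4); WM=3
i=3 t=4 v=8: → [4,6); WM=3
i=4 t=6 v=7: → [6,8); WM=5
i=5 t=7 v=3: → [6,9); WM=6
i=6 t=8 v=1: → [6,10); WM=7
i=7 t=9 v=1: → [6,11); WM=8
i=8 t=10 v=8: → [6,12); WM=9
i=9 t=13 v=8: → [13,15); WM=12
i=10 t=13 v=5: → [13,15); WM=12
i=11 t=6 v=4: DROP (t<12-4); WM=12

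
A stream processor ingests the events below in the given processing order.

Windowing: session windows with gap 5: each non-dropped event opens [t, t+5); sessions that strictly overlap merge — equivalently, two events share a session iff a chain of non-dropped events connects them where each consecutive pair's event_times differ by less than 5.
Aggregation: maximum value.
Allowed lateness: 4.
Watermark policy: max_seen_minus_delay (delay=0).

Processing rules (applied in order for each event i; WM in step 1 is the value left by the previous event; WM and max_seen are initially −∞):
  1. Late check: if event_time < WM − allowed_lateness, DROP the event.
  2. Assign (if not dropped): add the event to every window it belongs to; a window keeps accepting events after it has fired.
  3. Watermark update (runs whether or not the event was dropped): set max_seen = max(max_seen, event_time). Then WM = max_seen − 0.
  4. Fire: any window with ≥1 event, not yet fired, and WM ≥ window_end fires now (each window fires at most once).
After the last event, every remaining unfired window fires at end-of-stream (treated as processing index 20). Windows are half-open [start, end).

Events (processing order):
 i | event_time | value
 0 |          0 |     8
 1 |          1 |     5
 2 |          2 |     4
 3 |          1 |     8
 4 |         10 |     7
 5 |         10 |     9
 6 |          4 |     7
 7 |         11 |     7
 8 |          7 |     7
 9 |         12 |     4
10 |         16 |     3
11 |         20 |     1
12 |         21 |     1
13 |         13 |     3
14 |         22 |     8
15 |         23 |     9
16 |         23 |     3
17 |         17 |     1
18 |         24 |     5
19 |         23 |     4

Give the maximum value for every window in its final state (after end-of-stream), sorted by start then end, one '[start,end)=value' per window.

[0,7)=8 [7,29)=9

i=0 t=0 v=8: → [0,5); WM=0
i=1 t=1 v=5: → [0,6); WM=1
i=2 t=2 v=4: → [0,7); WM=2
i=3 t=1 v=8: → [0,7); WM=2
i=4 t=10 v=7: → [10,15); WM=10
i=5 t=10 v=9: → [10,15); WM=10
i=6 t=4 v=7: DROP (t<10-4); WM=10
i=7 t=11 v=7: → [10,16); WM=11
i=8 t=7 v=7: → [7,16); WM=11
i=9 t=12 v=4: → [7,17); WM=12
i=10 t=16 v=3: → [7,21); WM=16
i=11 t=20 v=1: → [7,25); WM=20
i=12 t=21 v=1: → [7,26); WM=21
i=13 t=13 v=3: DROP (t<21-4); WM=21
i=14 t=22 v=8: → [7,27); WM=22
i=15 t=23 v=9: → [7,28); WM=23
i=16 t=23 v=3: → [7,28); WM=23
i=17 t=17 v=1: DROP (t<23-4); WM=23
i=18 t=24 v=5: → [7,29); WM=24
i=19 t=23 v=4: → [7,29); WM=24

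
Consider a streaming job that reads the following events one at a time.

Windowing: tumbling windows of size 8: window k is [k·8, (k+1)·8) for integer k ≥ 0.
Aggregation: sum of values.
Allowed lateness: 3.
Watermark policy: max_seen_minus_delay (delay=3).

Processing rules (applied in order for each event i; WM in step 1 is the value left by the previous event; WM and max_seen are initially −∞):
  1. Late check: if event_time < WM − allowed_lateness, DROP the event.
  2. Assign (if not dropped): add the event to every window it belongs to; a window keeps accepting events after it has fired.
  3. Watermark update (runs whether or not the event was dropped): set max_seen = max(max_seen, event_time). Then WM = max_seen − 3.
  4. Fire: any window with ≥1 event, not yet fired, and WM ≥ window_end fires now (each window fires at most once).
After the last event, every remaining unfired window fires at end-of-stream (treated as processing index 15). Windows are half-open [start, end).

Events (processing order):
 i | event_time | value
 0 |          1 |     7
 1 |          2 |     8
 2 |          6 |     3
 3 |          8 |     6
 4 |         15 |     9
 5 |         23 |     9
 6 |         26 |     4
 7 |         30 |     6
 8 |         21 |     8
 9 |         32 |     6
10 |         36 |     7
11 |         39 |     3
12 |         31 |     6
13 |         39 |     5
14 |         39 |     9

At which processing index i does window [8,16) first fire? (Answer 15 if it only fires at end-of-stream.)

5

i=0 t=1 v=7: → [0,8); WM=-2
i=1 t=2 v=8: → [0,8); WM=-1
i=2 t=6 v=3: → [0,8); WM=3
i=3 t=8 v=6: → [8,16); WM=5
i=4 t=15 v=9: → [8,16); WM=12; [0,8) fires=18
i=5 t=23 v=9: → [16,24); WM=20; [8,16) fires=15
i=6 t=26 v=4: → [24,32); WM=23
i=7 t=30 v=6: → [24,32); WM=27; [16,24) fires=9
i=8 t=21 v=8: DROP (t<27-3); WM=27
i=9 t=32 v=6: → [32,40); WM=29
i=10 t=36 v=7: → [32,40); WM=33; [24,32) fires=10
i=11 t=39 v=3: → [32,40); WM=36
i=12 t=31 v=6: DROP (t<36-3); WM=36
i=13 t=39 v=5: → [32,40); WM=36
i=14 t=39 v=9: → [32,40); WM=36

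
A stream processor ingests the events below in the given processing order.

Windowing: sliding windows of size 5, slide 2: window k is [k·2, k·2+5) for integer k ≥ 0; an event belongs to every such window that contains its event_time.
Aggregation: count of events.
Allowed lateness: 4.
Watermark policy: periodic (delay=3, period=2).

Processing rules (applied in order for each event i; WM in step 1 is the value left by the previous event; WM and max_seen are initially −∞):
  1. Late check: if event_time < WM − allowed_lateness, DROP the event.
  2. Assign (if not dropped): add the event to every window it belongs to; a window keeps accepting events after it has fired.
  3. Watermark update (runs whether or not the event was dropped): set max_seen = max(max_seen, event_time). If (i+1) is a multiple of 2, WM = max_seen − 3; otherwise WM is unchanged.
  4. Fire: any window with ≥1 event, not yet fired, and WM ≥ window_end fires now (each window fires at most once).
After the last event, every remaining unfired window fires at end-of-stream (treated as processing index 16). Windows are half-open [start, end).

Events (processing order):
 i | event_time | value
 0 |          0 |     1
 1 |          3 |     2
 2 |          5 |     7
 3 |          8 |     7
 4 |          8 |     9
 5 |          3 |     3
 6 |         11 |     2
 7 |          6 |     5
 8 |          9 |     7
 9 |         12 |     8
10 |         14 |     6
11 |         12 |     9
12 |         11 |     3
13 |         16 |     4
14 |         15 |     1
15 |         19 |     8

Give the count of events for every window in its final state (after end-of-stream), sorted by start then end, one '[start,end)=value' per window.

[0,5)=3 [2,7)=4 [4,9)=4 [6,11)=4 [8,13)=7 [10,15)=5 [12,17)=5 [14,19)=3 [16,21)=2 [18,23)=1

i=0 t=0 v=1: → [0,5); WM=−∞
i=1 t=3 v=2: → [2,7),[0,5); WM=0
i=2 t=5 v=7: → [4,9),[2,7); WM=0
i=3 t=8 v=7: → [8,13),[6,11),[4,9); WM=5; [0,5) fires=2
i=4 t=8 v=9: → [8,13),[6,11),[4,9); WM=5
i=5 t=3 v=3: → [2,7),[0,5); WM=5
i=6 t=11 v=2: → [10,15),[8,13); WM=5
i=7 t=6 v=5: → [6,11),[4,9),[2,7); WM=8; [2,7) fires=4
i=8 t=9 v=7: → [8,13),[6,11); WM=8
i=9 t=12 v=8: → [12,17),[10,15),[8,13); WM=9; [4,9) fires=4
i=10 t=14 v=6: → [14,19),[12,17),[10,15); WM=9
i=11 t=12 v=9: → [12,17),[10,15),[8,13); WM=11; [6,11) fires=4
i=12 t=11 v=3: → [10,15),[8,13); WM=11
i=13 t=16 v=4: → [16,21),[14,19),[12,17); WM=13; [8,13) fires=7
i=14 t=15 v=1: → [14,19),[12,17); WM=13
i=15 t=19 v=8: → [18,23),[16,21); WM=16; [10,15) fires=5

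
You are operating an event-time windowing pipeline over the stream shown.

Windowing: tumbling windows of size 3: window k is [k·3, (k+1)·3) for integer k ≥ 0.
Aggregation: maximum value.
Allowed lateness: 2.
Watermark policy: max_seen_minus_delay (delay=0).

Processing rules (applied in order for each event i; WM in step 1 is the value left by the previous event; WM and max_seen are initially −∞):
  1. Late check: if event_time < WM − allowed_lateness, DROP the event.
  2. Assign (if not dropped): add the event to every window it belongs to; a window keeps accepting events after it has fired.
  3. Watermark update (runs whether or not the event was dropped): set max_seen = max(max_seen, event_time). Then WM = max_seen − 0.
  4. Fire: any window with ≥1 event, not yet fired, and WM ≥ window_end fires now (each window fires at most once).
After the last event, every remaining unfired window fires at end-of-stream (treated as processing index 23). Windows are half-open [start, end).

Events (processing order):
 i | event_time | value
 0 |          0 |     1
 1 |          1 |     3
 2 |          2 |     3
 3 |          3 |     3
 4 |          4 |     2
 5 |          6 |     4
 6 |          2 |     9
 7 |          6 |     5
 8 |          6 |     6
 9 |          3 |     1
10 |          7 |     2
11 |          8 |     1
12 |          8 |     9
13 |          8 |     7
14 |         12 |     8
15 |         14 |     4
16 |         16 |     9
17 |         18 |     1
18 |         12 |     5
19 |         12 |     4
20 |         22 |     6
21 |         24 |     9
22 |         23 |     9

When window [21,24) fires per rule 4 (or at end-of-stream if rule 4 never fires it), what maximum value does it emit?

i=0 t=0 v=1: → [0,3); WM=0
i=1 t=1 v=3: → [0,3); WM=1
i=2 t=2 v=3: → [0,3); WM=2
i=3 t=3 v=3: → [3,6); WM=3; [0,3) fires=3
i=4 t=4 v=2: → [3,6); WM=4
i=5 t=6 v=4: → [6,9); WM=6; [3,6) fires=3
i=6 t=2 v=9: DROP (t<6-2); WM=6
i=7 t=6 v=5: → [6,9); WM=6
i=8 t=6 v=6: → [6,9); WM=6
i=9 t=3 v=1: DROP (t<6-2); WM=6
i=10 t=7 v=2: → [6,9); WM=7
i=11 t=8 v=1: → [6,9); WM=8
i=12 t=8 v=9: → [6,9); WM=8
i=13 t=8 v=7: → [6,9); WM=8
i=14 t=12 v=8: → [12,15); WM=12; [6,9) fires=9
i=15 t=14 v=4: → [12,15); WM=14
i=16 t=16 v=9: → [15,18); WM=16; [12,15) fires=8
i=17 t=18 v=1: → [18,21); WM=18; [15,18) fires=9
i=18 t=12 v=5: DROP (t<18-2); WM=18
i=19 t=12 v=4: DROP (t<18-2); WM=18
i=20 t=22 v=6: → [21,24); WM=22; [18,21) fires=1
i=21 t=24 v=9: → [24,27); WM=24; [21,24) fires=6
i=22 t=23 v=9: → [21,24); WM=24

6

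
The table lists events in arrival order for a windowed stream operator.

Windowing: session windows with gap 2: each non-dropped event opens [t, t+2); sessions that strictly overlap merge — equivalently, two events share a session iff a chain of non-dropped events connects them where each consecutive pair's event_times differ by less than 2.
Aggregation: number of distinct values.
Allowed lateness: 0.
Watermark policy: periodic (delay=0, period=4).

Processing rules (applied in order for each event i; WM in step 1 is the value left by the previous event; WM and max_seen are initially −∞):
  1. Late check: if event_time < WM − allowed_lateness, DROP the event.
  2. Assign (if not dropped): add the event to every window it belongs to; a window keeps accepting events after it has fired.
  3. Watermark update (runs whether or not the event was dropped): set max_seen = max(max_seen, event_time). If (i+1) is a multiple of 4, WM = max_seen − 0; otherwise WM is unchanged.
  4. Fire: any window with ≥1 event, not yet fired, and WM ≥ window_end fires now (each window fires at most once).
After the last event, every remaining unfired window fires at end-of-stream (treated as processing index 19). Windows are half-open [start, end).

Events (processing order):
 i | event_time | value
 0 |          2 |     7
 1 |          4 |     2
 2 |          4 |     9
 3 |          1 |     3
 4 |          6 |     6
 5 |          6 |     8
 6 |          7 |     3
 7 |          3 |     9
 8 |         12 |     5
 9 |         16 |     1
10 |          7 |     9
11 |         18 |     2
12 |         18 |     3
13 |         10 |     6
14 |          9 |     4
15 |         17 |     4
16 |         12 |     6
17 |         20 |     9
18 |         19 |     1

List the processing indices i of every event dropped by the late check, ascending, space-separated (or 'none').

7 13 14 15 16

i=0 t=2 v=7: → [2,4); WM=−∞
i=1 t=4 v=2: → [4,6); WM=−∞
i=2 t=4 v=9: → [4,6); WM=−∞
i=3 t=1 v=3: → [1,4); WM=4
i=4 t=6 v=6: → [6,8); WM=4
i=5 t=6 v=8: → [6,8); WM=4
i=6 t=7 v=3: → [6,9); WM=4
i=7 t=3 v=9: DROP (t<4-0); WM=7
i=8 t=12 v=5: → [12,14); WM=7
i=9 t=16 v=1: → [16,18); WM=7
i=10 t=7 v=9: → [6,9); WM=7
i=11 t=18 v=2: → [18,20); WM=18
i=12 t=18 v=3: → [18,20); WM=18
i=13 t=10 v=6: DROP (t<18-0); WM=18
i=14 t=9 v=4: DROP (t<18-0); WM=18
i=15 t=17 v=4: DROP (t<18-0); WM=18
i=16 t=12 v=6: DROP (t<18-0); WM=18
i=17 t=20 v=9: → [20,22); WM=18
i=18 t=19 v=1: → [18,22); WM=18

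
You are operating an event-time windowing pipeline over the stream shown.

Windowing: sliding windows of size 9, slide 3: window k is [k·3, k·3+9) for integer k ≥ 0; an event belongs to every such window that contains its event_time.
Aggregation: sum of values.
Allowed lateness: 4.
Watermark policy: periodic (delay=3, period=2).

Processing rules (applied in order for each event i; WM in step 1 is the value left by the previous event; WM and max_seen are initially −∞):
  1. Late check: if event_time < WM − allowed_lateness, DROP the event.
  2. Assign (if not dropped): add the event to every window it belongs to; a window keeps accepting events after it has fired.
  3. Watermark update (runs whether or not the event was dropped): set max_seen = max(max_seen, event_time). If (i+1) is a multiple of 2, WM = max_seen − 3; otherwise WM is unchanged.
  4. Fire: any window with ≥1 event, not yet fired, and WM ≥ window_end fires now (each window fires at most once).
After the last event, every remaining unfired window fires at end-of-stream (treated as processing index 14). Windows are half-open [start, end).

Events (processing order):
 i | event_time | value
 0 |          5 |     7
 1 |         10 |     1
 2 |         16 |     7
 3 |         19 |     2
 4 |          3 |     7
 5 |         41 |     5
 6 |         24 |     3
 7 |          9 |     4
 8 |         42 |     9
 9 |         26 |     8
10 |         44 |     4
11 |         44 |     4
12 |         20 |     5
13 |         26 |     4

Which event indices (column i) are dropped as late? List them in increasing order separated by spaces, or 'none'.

i=0 t=5 v=7: → [3,12),[0,9); WM=−∞
i=1 t=10 v=1: → [9,18),[6,15),[3,12); WM=7
i=2 t=16 v=7: → [15,24),[12,21),[9,18); WM=7
i=3 t=19 v=2: → [18,27),[15,24),[12,21); WM=16; [0,9) fires=7 [3,12) fires=8 [6,15) fires=1
i=4 t=3 v=7: DROP (t<16-4); WM=16
i=5 t=41 v=5: → [39,48),[36,45),[33,42); WM=38; [9,18) fires=8 [12,21) fires=9 [15,24) fires=9 [18,27) fires=2
i=6 t=24 v=3: DROP (t<38-4); WM=38
i=7 t=9 v=4: DROP (t<38-4); WM=38
i=8 t=42 v=9: → [42,51),[39,48),[36,45); WM=38
i=9 t=26 v=8: DROP (t<38-4); WM=39
i=10 t=44 v=4: → [42,51),[39,48),[36,45); WM=39
i=11 t=44 v=4: → [42,51),[39,48),[36,45); WM=41
i=12 t=20 v=5: DROP (t<41-4); WM=41
i=13 t=26 v=4: DROP (t<41-4); WM=41

4 6 7 9 12 13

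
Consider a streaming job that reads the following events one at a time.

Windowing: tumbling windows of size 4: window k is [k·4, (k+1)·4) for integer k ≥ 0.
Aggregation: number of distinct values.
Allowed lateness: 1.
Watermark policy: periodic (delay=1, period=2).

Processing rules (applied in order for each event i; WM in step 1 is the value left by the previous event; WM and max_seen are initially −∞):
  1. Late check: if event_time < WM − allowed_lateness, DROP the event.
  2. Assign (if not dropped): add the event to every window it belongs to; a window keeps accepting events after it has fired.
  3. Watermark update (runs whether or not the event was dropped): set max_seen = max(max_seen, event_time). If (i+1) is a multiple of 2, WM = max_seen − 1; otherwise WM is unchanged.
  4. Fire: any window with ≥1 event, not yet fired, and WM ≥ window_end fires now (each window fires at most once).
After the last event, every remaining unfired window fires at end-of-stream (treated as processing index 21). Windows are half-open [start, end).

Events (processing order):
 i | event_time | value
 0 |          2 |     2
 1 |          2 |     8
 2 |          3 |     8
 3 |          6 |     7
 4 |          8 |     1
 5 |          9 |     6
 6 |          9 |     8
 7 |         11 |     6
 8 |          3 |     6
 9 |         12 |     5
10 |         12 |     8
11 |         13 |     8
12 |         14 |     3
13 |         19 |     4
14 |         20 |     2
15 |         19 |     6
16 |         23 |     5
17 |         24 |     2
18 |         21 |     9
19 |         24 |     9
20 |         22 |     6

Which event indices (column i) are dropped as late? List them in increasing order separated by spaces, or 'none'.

i=0 t=2 v=2: → [0,4); WM=−∞
i=1 t=2 v=8: → [0,4); WM=1
i=2 t=3 v=8: → [0,4); WM=1
i=3 t=6 v=7: → [4,8); WM=5; [0,4) fires=2
i=4 t=8 v=1: → [8,12); WM=5
i=5 t=9 v=6: → [8,12); WM=8; [4,8) fires=1
i=6 t=9 v=8: → [8,12); WM=8
i=7 t=11 v=6: → [8,12); WM=10
i=8 t=3 v=6: DROP (t<10-1); WM=10
i=9 t=12 v=5: → [12,16); WM=11
i=10 t=12 v=8: → [12,16); WM=11
i=11 t=13 v=8: → [12,16); WM=12; [8,12) fires=3
i=12 t=14 v=3: → [12,16); WM=12
i=13 t=19 v=4: → [16,20); WM=18; [12,16) fires=3
i=14 t=20 v=2: → [20,24); WM=18
i=15 t=19 v=6: → [16,20); WM=19
i=16 t=23 v=5: → [20,24); WM=19
i=17 t=24 v=2: → [24,28); WM=23; [16,20) fires=2
i=18 t=21 v=9: DROP (t<23-1); WM=23
i=19 t=24 v=9: → [24,28); WM=23
i=20 t=22 v=6: → [20,24); WM=23

8 18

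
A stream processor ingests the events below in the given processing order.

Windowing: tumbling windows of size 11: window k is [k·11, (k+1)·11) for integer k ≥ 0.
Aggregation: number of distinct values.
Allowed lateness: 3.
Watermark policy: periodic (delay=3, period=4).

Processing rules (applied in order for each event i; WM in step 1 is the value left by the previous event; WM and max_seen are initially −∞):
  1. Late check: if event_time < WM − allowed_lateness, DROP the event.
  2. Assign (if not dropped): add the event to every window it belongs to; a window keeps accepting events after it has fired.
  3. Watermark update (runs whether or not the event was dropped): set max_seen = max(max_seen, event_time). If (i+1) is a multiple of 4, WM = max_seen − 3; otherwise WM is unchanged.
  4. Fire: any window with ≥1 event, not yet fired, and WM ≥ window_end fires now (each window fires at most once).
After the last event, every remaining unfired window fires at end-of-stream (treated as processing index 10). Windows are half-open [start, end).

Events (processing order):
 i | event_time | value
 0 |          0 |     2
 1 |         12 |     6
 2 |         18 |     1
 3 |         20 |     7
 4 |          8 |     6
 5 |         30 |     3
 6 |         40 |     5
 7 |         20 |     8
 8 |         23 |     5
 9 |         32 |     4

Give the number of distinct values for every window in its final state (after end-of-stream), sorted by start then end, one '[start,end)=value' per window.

[0,11)=1 [11,22)=4 [22,33)=1 [33,44)=1

i=0 t=0 v=2: → [0,11); WM=−∞
i=1 t=12 v=6: → [11,22); WM=−∞
i=2 t=18 v=1: → [11,22); WM=−∞
i=3 t=20 v=7: → [11,22); WM=17; [0,11) fires=1
i=4 t=8 v=6: DROP (t<17-3); WM=17
i=5 t=30 v=3: → [22,33); WM=17
i=6 t=40 v=5: → [33,44); WM=17
i=7 t=20 v=8: → [11,22); WM=37; [11,22) fires=4 [22,33) fires=1
i=8 t=23 v=5: DROP (t<37-3); WM=37
i=9 t=32 v=4: DROP (t<37-3); WM=37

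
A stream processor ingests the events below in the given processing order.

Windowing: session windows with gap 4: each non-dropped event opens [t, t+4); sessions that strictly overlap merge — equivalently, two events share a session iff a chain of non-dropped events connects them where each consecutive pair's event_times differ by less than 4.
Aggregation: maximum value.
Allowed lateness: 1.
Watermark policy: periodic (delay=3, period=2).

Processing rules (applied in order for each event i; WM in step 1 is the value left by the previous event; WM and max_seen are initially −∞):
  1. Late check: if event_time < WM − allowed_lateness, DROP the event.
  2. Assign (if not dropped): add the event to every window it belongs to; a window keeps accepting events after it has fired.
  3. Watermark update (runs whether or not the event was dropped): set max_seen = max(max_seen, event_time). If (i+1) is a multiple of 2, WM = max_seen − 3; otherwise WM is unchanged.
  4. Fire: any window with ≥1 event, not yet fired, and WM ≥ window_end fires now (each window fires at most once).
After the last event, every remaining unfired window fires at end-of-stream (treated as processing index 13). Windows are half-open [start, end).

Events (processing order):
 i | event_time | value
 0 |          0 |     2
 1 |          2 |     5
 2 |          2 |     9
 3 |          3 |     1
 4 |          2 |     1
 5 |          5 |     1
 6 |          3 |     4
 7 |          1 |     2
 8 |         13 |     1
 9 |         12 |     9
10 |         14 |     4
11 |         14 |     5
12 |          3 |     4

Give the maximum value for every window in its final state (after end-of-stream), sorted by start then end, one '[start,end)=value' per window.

[0,9)=9 [12,18)=9

i=0 t=0 v=2: → [0,4); WM=−∞
i=1 t=2 v=5: → [0,6); WM=-1
i=2 t=2 v=9: → [0,6); WM=-1
i=3 t=3 v=1: → [0,7); WM=0
i=4 t=2 v=1: → [0,7); WM=0
i=5 t=5 v=1: → [0,9); WM=2
i=6 t=3 v=4: → [0,9); WM=2
i=7 t=1 v=2: → [0,9); WM=2
i=8 t=13 v=1: → [13,17); WM=2
i=9 t=12 v=9: → [12,17); WM=10
i=10 t=14 v=4: → [12,18); WM=10
i=11 t=14 v=5: → [12,18); WM=11
i=12 t=3 v=4: DROP (t<11-1); WM=11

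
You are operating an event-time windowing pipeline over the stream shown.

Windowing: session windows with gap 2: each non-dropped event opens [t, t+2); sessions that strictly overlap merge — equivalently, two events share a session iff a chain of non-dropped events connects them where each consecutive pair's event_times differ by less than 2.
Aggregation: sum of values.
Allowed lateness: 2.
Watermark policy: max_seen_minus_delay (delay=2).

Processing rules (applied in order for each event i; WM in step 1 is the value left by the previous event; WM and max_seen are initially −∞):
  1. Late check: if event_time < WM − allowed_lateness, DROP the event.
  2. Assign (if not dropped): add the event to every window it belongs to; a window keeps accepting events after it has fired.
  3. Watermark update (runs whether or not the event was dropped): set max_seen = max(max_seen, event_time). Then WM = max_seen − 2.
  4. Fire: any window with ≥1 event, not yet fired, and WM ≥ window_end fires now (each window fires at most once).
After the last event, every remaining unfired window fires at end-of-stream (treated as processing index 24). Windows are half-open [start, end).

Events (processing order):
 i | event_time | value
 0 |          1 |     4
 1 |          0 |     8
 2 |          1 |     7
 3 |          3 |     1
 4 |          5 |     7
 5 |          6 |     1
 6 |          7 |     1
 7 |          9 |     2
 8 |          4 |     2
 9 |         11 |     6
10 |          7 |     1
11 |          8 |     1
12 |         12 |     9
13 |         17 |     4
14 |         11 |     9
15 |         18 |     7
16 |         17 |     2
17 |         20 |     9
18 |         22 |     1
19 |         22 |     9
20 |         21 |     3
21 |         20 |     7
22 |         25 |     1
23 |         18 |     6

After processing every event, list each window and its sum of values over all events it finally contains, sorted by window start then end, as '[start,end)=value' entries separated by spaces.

i=0 t=1 v=4: → [1,3); WM=-1
i=1 t=0 v=8: → [0,3); WM=-1
i=2 t=1 v=7: → [0,3); WM=-1
i=3 t=3 v=1: → [3,5); WM=1
i=4 t=5 v=7: → [5,7); WM=3
i=5 t=6 v=1: → [5,8); WM=4
i=6 t=7 v=1: → [5,9); WM=5
i=7 t=9 v=2: → [9,11); WM=7
i=8 t=4 v=2: DROP (t<7-2); WM=7
i=9 t=11 v=6: → [11,13); WM=9
i=10 t=7 v=1: → [5,9); WM=9
i=11 t=8 v=1: → [5,11); WM=9
i=12 t=12 v=9: → [11,14); WM=10
i=13 t=17 v=4: → [17,19); WM=15
i=14 t=11 v=9: DROP (t<15-2); WM=15
i=15 t=18 v=7: → [17,20); WM=16
i=16 t=17 v=2: → [17,20); WM=16
i=17 t=20 v=9: → [20,22); WM=18
i=18 t=22 v=1: → [22,24); WM=20
i=19 t=22 v=9: → [22,24); WM=20
i=20 t=21 v=3: → [20,24); WM=20
i=21 t=20 v=7: → [20,24); WM=20
i=22 t=25 v=1: → [25,27); WM=23
i=23 t=18 v=6: DROP (t<23-2); WM=23

[0,3)=19 [3,5)=1 [5,11)=13 [11,14)=15 [17,20)=13 [20,24)=29 [25,27)=1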